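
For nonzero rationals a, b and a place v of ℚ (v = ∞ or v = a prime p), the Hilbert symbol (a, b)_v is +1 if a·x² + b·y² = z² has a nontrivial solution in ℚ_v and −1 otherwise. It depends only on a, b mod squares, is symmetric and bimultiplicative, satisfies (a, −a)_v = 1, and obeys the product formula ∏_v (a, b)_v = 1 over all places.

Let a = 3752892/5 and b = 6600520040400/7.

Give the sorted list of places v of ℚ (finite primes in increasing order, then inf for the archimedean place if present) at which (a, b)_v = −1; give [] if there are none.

(a, b) ≡ (715, 5187) mod (ℚ^×)²; places V = {2, 3, 5, 7, 11, 13, 19, ∞}.
(a,b)_11: α=1, u≡8; β=4, v≡10 (mod 11); (8|11)=-1, (10|11)=-1; sign (−1)^0·-1^4·-1^1 = -1.
(a,b)_13: α=1, u≡9; β=3, v≡9 (mod 13); (9|13)=+1, (9|13)=+1; sign (−1)^0·+1^3·+1^1 = +1.
(a,b)_5: α=-1, u≡2; β=2, v≡3 (mod 5); (2|5)=-1, (3|5)=-1; sign (−1)^0·-1^2·-1^-1 = -1.
(a,b)_19: α=0, u≡10; β=1, v≡7 (mod 19); (10|19)=-1, (7|19)=+1; sign (−1)^0·-1^1·+1^0 = -1.
(a,b)_2: α=2, β=4; u≡3, v≡3 (mod 8); ε(u)ε(v)=1·1, αω(v)=2·1, βω(u)=4·1; sum ≡ 1  ⇒  -1.
(a,b)_∞: sgn(715)=+, sgn(5187)=+, so +1.
(a,b)_3: α=8, u≡1; β=3, v≡1 (mod 3); (1|3)=+1, (1|3)=+1; sign (−1)^0·+1^3·+1^8 = +1.
(a,b)_7: α=0, u≡2; β=-1, v≡6 (mod 7); (2|7)=+1, (6|7)=-1; sign (−1)^0·+1^-1·-1^0 = +1.
Ram(715, 5187) = {2, 5, 11, 19}; no ℚ_2-point on the conic.

[2, 5, 11, 19]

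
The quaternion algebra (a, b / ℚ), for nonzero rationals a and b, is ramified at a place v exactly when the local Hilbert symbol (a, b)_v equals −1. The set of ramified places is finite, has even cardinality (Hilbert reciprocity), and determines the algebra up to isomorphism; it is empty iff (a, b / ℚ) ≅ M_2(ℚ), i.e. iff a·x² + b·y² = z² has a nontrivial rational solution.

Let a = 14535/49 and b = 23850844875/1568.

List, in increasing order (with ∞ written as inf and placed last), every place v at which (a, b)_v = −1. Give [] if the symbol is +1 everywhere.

(a, b) ≡ (1615, 81510) mod (ℚ^×)²; places V = {2, 3, 5, 7, 11, 13, 17, 19, ∞}.
(a,b)_17: α=1, u≡6; β=2, v≡3 (mod 17); (6|17)=-1, (3|17)=-1; sign (−1)^0·-1^2·-1^1 = -1.
(a,b)_7: α=-2, u≡3; β=-2, v≡1 (mod 7); (3|7)=-1, (1|7)=+1; sign (−1)^0·-1^-2·+1^-2 = +1.
(a,b)_13: α=0, u≡4; β=1, v≡1 (mod 13); (4|13)=+1, (1|13)=+1; sign (−1)^0·+1^1·+1^0 = +1.
(a,b)_2: α=0, β=-5; u≡7, v≡3 (mod 8); ε(u)ε(v)=1·1, αω(v)=0·1, βω(u)=-5·0; sum ≡ 1  ⇒  -1.
(a,b)_3: α=2, u≡1; β=5, v≡2 (mod 3); (1|3)=+1, (2|3)=-1; sign (−1)^0·+1^5·-1^2 = +1.
(a,b)_∞: sgn(1615)=+, sgn(81510)=+, so +1.
(a,b)_19: α=1, u≡16; β=1, v≡14 (mod 19); (16|19)=+1, (14|19)=-1; sign (−1)^1·+1^1·-1^1 = +1.
(a,b)_5: α=1, u≡3; β=3, v≡3 (mod 5); (3|5)=-1, (3|5)=-1; sign (−1)^0·-1^3·-1^1 = +1.
(a,b)_11: α=0, u≡3; β=1, v≡10 (mod 11); (3|11)=+1, (10|11)=-1; sign (−1)^0·+1^1·-1^0 = +1.
(1615, 81510 / ℚ) ramifies at {2, 17}: a division algebra.

[2, 17]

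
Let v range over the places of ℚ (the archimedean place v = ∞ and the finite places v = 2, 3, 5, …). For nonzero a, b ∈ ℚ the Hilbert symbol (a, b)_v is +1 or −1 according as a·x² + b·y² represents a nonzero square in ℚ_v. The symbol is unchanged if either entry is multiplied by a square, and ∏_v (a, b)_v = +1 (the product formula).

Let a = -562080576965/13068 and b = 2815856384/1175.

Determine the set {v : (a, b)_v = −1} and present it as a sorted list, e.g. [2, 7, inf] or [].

Mod squares: a ≡ -438495, b ≡ 614713. Check v ∈ {∞, 2, 3, 5, 11, 23, 29, 31, 37, 41, 47, 53}.
v=29: a=29^0·(≡26), b=29^3·(≡14) mod 29; (26|29)=-1, (14|29)=-1; (−1)^{0·3·14}·(-1)^3·(-1)^0 = -1.
v=53: a=53^2·(≡45), b=53^0·(≡22) mod 53; (45|53)=-1, (22|53)=-1; (−1)^{2·0·26}·(-1)^0·(-1)^2 = +1.
v=31: a=31^1·(≡27), b=31^0·(≡1) mod 31; (27|31)=-1, (1|31)=+1; (−1)^{1·0·15}·(-1)^0·(+1)^1 = +1.
v=37: a=37^2·(≡17), b=37^0·(≡14) mod 37; (17|37)=-1, (14|37)=-1; (−1)^{2·0·18}·(-1)^0·(-1)^2 = +1.
v=3: a=3^-3·(≡1), b=3^0·(≡1) mod 3; (1|3)=+1, (1|3)=+1; (−1)^{-3·0·1}·(+1)^0·(+1)^-3 = +1.
v=2: v_2(a)=-2, v_2(b)=8; units ≡ 1, 1 (mod 8); ε·ε+αω+βω = 0·0+-2·0+8·0 ≡ 0  ⇒  (a,b)_2 = +1.
v=47: a=47^0·(≡23), b=47^-1·(≡30) mod 47; (23|47)=-1, (30|47)=-1; (−1)^{0·-1·23}·(-1)^-1·(-1)^0 = -1.
v=41: a=41^1·(≡6), b=41^1·(≡12) mod 41; (6|41)=-1, (12|41)=-1; (−1)^{1·1·20}·(-1)^1·(-1)^1 = +1.
v=11: a=11^-2·(≡3), b=11^1·(≡9) mod 11; (3|11)=+1, (9|11)=+1; (−1)^{-2·1·5}·(+1)^1·(+1)^-2 = +1.
v=∞: -438495 < 0 and 614713 > 0  ⇒  (a,b)_∞ = +1.
v=5: a=5^1·(≡4), b=5^-2·(≡2) mod 5; (4|5)=+1, (2|5)=-1; (−1)^{1·-2·2}·(+1)^-2·(-1)^1 = -1.
v=23: a=23^1·(≡6), b=23^0·(≡5) mod 23; (6|23)=+1, (5|23)=-1; (−1)^{1·0·11}·(+1)^0·(-1)^1 = -1.
(-438495, 614713 / ℚ) ramifies at {5, 23, 29, 47}: a division algebra.

[5, 23, 29, 47]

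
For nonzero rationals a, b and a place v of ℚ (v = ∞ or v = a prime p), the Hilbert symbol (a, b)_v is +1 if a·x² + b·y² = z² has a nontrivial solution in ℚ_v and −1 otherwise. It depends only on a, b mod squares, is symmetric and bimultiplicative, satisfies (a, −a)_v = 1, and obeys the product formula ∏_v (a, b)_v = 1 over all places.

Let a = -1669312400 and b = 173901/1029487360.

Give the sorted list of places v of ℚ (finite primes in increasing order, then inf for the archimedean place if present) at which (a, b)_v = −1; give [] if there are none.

[2, 23]

Mod squares: a ≡ -161, b ≡ 2415. Check v ∈ {∞, 2, 3, 5, 7, 11, 13, 17, 23}.
v=17: a=17^0·(≡16), b=17^-2·(≡16) mod 17; (16|17)=+1, (16|17)=+1; (−1)^{0·-2·8}·(+1)^-2·(+1)^0 = +1.
v=23: a=23^3·(≡18), b=23^-1·(≡16) mod 23; (18|23)=+1, (16|23)=+1; (−1)^{3·-1·11}·(+1)^-1·(+1)^3 = -1.
v=11: a=11^0·(≡3), b=11^-2·(≡2) mod 11; (3|11)=+1, (2|11)=-1; (−1)^{0·-2·5}·(+1)^-2·(-1)^0 = +1.
v=13: a=13^0·(≡11), b=13^2·(≡3) mod 13; (11|13)=-1, (3|13)=+1; (−1)^{0·2·6}·(-1)^2·(+1)^0 = +1.
v=7: a=7^3·(≡6), b=7^3·(≡4) mod 7; (6|7)=-1, (4|7)=+1; (−1)^{3·3·3}·(-1)^3·(+1)^3 = +1.
v=5: a=5^2·(≡4), b=5^-1·(≡3) mod 5; (4|5)=+1, (3|5)=-1; (−1)^{2·-1·2}·(+1)^-1·(-1)^2 = +1.
v=2: v_2(a)=4, v_2(b)=-8; units ≡ 7, 7 (mod 8); ε·ε+αω+βω = 1·1+4·0+-8·0 ≡ 1  ⇒  (a,b)_2 = -1.
v=3: a=3^0·(≡1), b=3^1·(≡1) mod 3; (1|3)=+1, (1|3)=+1; (−1)^{0·1·1}·(+1)^1·(+1)^0 = +1.
v=∞: -161 < 0 and 2415 > 0  ⇒  (a,b)_∞ = +1.
(-161, 2415 / ℚ) ramifies at {2, 23}: a division algebra.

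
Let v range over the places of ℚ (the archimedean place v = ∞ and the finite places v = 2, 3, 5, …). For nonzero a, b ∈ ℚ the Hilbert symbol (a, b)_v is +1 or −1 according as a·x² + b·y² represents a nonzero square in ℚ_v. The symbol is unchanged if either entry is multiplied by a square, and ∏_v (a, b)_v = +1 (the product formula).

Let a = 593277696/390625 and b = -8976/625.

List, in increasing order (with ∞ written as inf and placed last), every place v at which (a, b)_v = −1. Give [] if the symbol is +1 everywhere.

(a, b) ≡ (11, -561) mod (ℚ^×)²; places V = {2, 3, 5, 11, 17, ∞}.
(a,b)_∞: sgn(11)=+, sgn(-561)=−, so +1.
(a,b)_2: α=8, β=4; u≡3, v≡7 (mod 8); ε(u)ε(v)=1·1, αω(v)=8·0, βω(u)=4·1; sum ≡ 1  ⇒  -1.
(a,b)_11: α=1, u≡4; β=1, v≡1 (mod 11); (4|11)=+1, (1|11)=+1; sign (−1)^1·+1^1·+1^1 = -1.
(a,b)_5: α=-8, u≡1; β=-4, v≡4 (mod 5); (1|5)=+1, (4|5)=+1; sign (−1)^0·+1^-4·+1^-8 = +1.
(a,b)_17: α=2, u≡5; β=1, v≡13 (mod 17); (5|17)=-1, (13|17)=+1; sign (−1)^0·-1^1·+1^2 = -1.
(a,b)_3: α=6, u≡2; β=1, v≡2 (mod 3); (2|3)=-1, (2|3)=-1; sign (−1)^0·-1^1·-1^6 = -1.
|Ram(11, -561)| = 4, even; anisotropic at {2, 3, 11, 17}.

[2, 3, 11, 17]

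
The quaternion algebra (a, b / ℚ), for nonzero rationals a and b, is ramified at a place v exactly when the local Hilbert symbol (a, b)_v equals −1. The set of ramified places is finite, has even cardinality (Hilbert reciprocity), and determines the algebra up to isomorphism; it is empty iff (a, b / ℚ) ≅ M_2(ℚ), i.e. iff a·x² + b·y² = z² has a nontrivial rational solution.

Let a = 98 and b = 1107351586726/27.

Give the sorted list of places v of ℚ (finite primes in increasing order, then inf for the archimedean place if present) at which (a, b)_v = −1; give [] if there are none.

[3, 43]

Mod squares: a ≡ 2, b ≡ 11434818. Check v ∈ {∞, 2, 3, 7, 11, 23, 41, 43, 47}.
v=23: a=23^0·(≡6), b=23^1·(≡14) mod 23; (6|23)=+1, (14|23)=-1; (−1)^{0·1·11}·(+1)^1·(-1)^0 = +1.
v=7: a=7^2·(≡2), b=7^4·(≡5) mod 7; (2|7)=+1, (5|7)=-1; (−1)^{2·4·3}·(+1)^4·(-1)^2 = +1.
v=11: a=11^0·(≡10), b=11^2·(≡2) mod 11; (10|11)=-1, (2|11)=-1; (−1)^{0·2·5}·(-1)^2·(-1)^0 = +1.
v=2: v_2(a)=1, v_2(b)=1; units ≡ 1, 1 (mod 8); ε·ε+αω+βω = 0·0+1·0+1·0 ≡ 0  ⇒  (a,b)_2 = +1.
v=∞: 2 > 0 and 11434818 > 0  ⇒  (a,b)_∞ = +1.
v=47: a=47^0·(≡4), b=47^1·(≡45) mod 47; (4|47)=+1, (45|47)=-1; (−1)^{0·1·23}·(+1)^1·(-1)^0 = +1.
v=43: a=43^0·(≡12), b=43^1·(≡41) mod 43; (12|43)=-1, (41|43)=+1; (−1)^{0·1·21}·(-1)^1·(+1)^0 = -1.
v=41: a=41^0·(≡16), b=41^1·(≡39) mod 41; (16|41)=+1, (39|41)=+1; (−1)^{0·1·20}·(+1)^1·(+1)^0 = +1.
v=3: a=3^0·(≡2), b=3^-3·(≡1) mod 3; (2|3)=-1, (1|3)=+1; (−1)^{0·-3·1}·(-1)^-3·(+1)^0 = -1.
|Ram(2, 11434818)| = 2, even; anisotropic at {3, 43}.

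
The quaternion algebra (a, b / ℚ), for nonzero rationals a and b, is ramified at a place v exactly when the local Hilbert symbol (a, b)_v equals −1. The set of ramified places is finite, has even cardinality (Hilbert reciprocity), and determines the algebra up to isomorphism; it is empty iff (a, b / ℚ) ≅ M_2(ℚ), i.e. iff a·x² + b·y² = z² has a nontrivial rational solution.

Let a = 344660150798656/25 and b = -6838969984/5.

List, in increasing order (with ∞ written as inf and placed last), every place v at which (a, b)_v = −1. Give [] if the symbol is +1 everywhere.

(a, b) ≡ (1309, -770) mod (ℚ^×)²; places V = {2, 5, 7, 11, 17, ∞}.
(a,b)_17: α=3, u≡4; β=2, v≡10 (mod 17); (4|17)=+1, (10|17)=-1; sign (−1)^0·+1^2·-1^3 = -1.
(a,b)_∞: sgn(1309)=+, sgn(-770)=−, so +1.
(a,b)_5: α=-2, u≡1; β=-1, v≡1 (mod 5); (1|5)=+1, (1|5)=+1; sign (−1)^0·+1^-1·+1^-2 = +1.
(a,b)_2: α=6, β=7; u≡5, v≡7 (mod 8); ε(u)ε(v)=0·1, αω(v)=6·0, βω(u)=7·1; sum ≡ 1  ⇒  -1.
(a,b)_11: α=3, u≡5; β=1, v≡2 (mod 11); (5|11)=+1, (2|11)=-1; sign (−1)^1·+1^1·-1^3 = +1.
(a,b)_7: α=7, u≡5; β=5, v≡1 (mod 7); (5|7)=-1, (1|7)=+1; sign (−1)^1·-1^5·+1^7 = +1.
Ram(1309, -770) = {2, 17}; no ℚ_2-point on the conic.

[2, 17]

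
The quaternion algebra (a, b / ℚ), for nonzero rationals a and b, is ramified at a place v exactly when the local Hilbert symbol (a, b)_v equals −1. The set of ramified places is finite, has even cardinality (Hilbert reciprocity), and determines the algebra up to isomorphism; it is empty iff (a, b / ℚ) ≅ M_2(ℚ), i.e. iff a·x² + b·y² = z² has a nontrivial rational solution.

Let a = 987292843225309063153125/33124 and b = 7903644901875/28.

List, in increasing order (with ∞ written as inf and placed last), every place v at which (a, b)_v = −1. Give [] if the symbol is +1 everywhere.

[19, 29, 37, 41]

Mod squares: a ≡ 205, b ≡ 5851069. Check v ∈ {∞, 2, 3, 5, 7, 13, 19, 29, 37, 41}.
v=3: a=3^8·(≡1), b=3^2·(≡1) mod 3; (1|3)=+1, (1|3)=+1; (−1)^{8·2·1}·(+1)^2·(+1)^8 = +1.
v=29: a=29^2·(≡12), b=29^1·(≡3) mod 29; (12|29)=-1, (3|29)=-1; (−1)^{2·1·14}·(-1)^1·(-1)^2 = -1.
v=19: a=19^2·(≡14), b=19^1·(≡8) mod 19; (14|19)=-1, (8|19)=-1; (−1)^{2·1·9}·(-1)^1·(-1)^2 = -1.
v=∞: 205 > 0 and 5851069 > 0  ⇒  (a,b)_∞ = +1.
v=41: a=41^5·(≡21), b=41^3·(≡38) mod 41; (21|41)=+1, (38|41)=-1; (−1)^{5·3·20}·(+1)^3·(-1)^5 = -1.
v=2: v_2(a)=-2, v_2(b)=-2; units ≡ 5, 5 (mod 8); ε·ε+αω+βω = 0·0+-2·1+-2·1 ≡ 0  ⇒  (a,b)_2 = +1.
v=5: a=5^5·(≡1), b=5^4·(≡1) mod 5; (1|5)=+1, (1|5)=+1; (−1)^{5·4·2}·(+1)^4·(+1)^5 = +1.
v=37: a=37^2·(≡14), b=37^1·(≡12) mod 37; (14|37)=-1, (12|37)=+1; (−1)^{2·1·18}·(-1)^1·(+1)^2 = -1.
v=13: a=13^-2·(≡12), b=13^0·(≡4) mod 13; (12|13)=+1, (4|13)=+1; (−1)^{-2·0·6}·(+1)^0·(+1)^-2 = +1.
v=7: a=7^-2·(≡4), b=7^-1·(≡4) mod 7; (4|7)=+1, (4|7)=+1; (−1)^{-2·-1·3}·(+1)^-1·(+1)^-2 = +1.
(205, 5851069 / ℚ) ramifies at {19, 29, 37, 41}: a division algebra.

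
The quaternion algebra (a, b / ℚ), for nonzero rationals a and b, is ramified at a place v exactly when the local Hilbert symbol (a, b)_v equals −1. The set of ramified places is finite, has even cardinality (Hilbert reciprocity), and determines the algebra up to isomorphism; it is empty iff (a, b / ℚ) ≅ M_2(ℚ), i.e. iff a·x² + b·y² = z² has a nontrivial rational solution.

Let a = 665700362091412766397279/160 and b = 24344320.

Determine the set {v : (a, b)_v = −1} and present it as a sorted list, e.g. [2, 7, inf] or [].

[2, 5, 11, 19]

(a, b) ≡ (81510, 95095) mod (ℚ^×)²; places V = {2, 3, 5, 7, 11, 13, 17, 19, ∞}.
(a,b)_13: α=3, u≡3; β=1, v≡3 (mod 13); (3|13)=+1, (3|13)=+1; sign (−1)^0·+1^1·+1^3 = +1.
(a,b)_11: α=9, u≡8; β=1, v≡8 (mod 11); (8|11)=-1, (8|11)=-1; sign (−1)^1·-1^1·-1^9 = -1.
(a,b)_2: α=-5, β=8; u≡3, v≡7 (mod 8); ε(u)ε(v)=1·1, αω(v)=-5·0, βω(u)=8·1; sum ≡ 1  ⇒  -1.
(a,b)_19: α=3, u≡13; β=1, v≡15 (mod 19); (13|19)=-1, (15|19)=-1; sign (−1)^1·-1^1·-1^3 = -1.
(a,b)_5: α=-1, u≡2; β=1, v≡4 (mod 5); (2|5)=-1, (4|5)=+1; sign (−1)^0·-1^1·+1^-1 = -1.
(a,b)_7: α=4, u≡2; β=1, v≡6 (mod 7); (2|7)=+1, (6|7)=-1; sign (−1)^0·+1^1·-1^4 = +1.
(a,b)_17: α=2, u≡14; β=0, v≡14 (mod 17); (14|17)=-1, (14|17)=-1; sign (−1)^0·-1^0·-1^2 = +1.
(a,b)_3: α=3, u≡2; β=0, v≡1 (mod 3); (2|3)=-1, (1|3)=+1; sign (−1)^0·-1^0·+1^3 = +1.
(a,b)_∞: sgn(81510)=+, sgn(95095)=+, so +1.
Ram(81510, 95095) = {2, 5, 11, 19}; no ℚ_2-point on the conic.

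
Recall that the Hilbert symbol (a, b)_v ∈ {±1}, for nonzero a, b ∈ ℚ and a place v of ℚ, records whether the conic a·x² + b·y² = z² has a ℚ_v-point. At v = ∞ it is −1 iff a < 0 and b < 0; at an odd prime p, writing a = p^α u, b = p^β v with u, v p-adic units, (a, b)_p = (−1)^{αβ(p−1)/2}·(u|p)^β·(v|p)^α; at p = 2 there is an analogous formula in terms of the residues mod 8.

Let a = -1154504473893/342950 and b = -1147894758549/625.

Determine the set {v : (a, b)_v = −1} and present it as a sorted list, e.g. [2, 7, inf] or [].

(a, b) ≡ (-2014, -2976589) mod (ℚ^×)²; places V = {2, 3, 5, 7, 11, 19, 23, 29, 31, 43, 53, ∞}.
(a,b)_23: α=4, u≡21; β=2, v≡8 (mod 23); (21|23)=-1, (8|23)=+1; sign (−1)^0·-1^2·+1^4 = +1.
(a,b)_2: α=-1, β=0; u≡1, v≡3 (mod 8); ε(u)ε(v)=0·1, αω(v)=-1·1, βω(u)=0·0; sum ≡ 1  ⇒  -1.
(a,b)_∞: sgn(-2014)=−, sgn(-2976589)=−, so -1.
(a,b)_29: α=0, u≡20; β=1, v≡26 (mod 29); (20|29)=+1, (26|29)=-1; sign (−1)^0·+1^1·-1^0 = +1.
(a,b)_3: α=4, u≡2; β=6, v≡2 (mod 3); (2|3)=-1, (2|3)=-1; sign (−1)^0·-1^6·-1^4 = +1.
(a,b)_19: α=-3, u≡13; β=0, v≡8 (mod 19); (13|19)=-1, (8|19)=-1; sign (−1)^0·-1^0·-1^-3 = -1.
(a,b)_43: α=0, u≡39; β=1, v≡22 (mod 43); (39|43)=-1, (22|43)=-1; sign (−1)^0·-1^1·-1^0 = -1.
(a,b)_7: α=0, u≡1; β=1, v≡4 (mod 7); (1|7)=+1, (4|7)=+1; sign (−1)^0·+1^1·+1^0 = +1.
(a,b)_31: α=2, u≡20; β=1, v≡10 (mod 31); (20|31)=+1, (10|31)=+1; sign (−1)^0·+1^1·+1^2 = +1.
(a,b)_11: α=0, u≡7; β=1, v≡4 (mod 11); (7|11)=-1, (4|11)=+1; sign (−1)^0·-1^1·+1^0 = -1.
(a,b)_5: α=-2, u≡4; β=-4, v≡1 (mod 5); (4|5)=+1, (1|5)=+1; sign (−1)^0·+1^-4·+1^-2 = +1.
(a,b)_53: α=1, u≡11; β=0, v≡18 (mod 53); (11|53)=+1, (18|53)=-1; sign (−1)^0·+1^0·-1^1 = -1.
Ram(-2014, -2976589) = {2, 11, 19, 43, 53, ∞}; no ℚ_2-point on the conic.

[2, 11, 19, 43, 53, inf]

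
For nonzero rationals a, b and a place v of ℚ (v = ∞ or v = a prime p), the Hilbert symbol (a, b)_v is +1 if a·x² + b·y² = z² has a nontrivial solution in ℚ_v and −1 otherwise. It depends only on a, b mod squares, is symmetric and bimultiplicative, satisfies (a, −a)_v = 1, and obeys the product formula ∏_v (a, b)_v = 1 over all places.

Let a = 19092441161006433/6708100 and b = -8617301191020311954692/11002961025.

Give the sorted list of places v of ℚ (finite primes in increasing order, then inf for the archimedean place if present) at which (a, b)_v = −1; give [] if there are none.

[31, 41]

Mod squares: a ≡ 17, b ≡ -59737. Check v ∈ {∞, 2, 3, 5, 7, 11, 17, 31, 37, 41, 47}.
v=5: a=5^-2·(≡2), b=5^-2·(≡3) mod 5; (2|5)=-1, (3|5)=-1; (−1)^{-2·-2·2}·(-1)^-2·(-1)^-2 = +1.
v=7: a=7^-2·(≡3), b=7^-2·(≡1) mod 7; (3|7)=-1, (1|7)=+1; (−1)^{-2·-2·3}·(-1)^-2·(+1)^-2 = +1.
v=11: a=11^2·(≡6), b=11^2·(≡5) mod 11; (6|11)=-1, (5|11)=+1; (−1)^{2·2·5}·(-1)^2·(+1)^2 = +1.
v=31: a=31^2·(≡26), b=31^3·(≡24) mod 31; (26|31)=-1, (24|31)=-1; (−1)^{2·3·15}·(-1)^3·(-1)^2 = -1.
v=41: a=41^2·(≡38), b=41^3·(≡13) mod 41; (38|41)=-1, (13|41)=-1; (−1)^{2·3·20}·(-1)^3·(-1)^2 = -1.
v=47: a=47^2·(≡32), b=47^3·(≡10) mod 47; (32|47)=+1, (10|47)=-1; (−1)^{2·3·23}·(+1)^3·(-1)^2 = +1.
v=17: a=17^3·(≡9), b=17^4·(≡1) mod 17; (9|17)=+1, (1|17)=+1; (−1)^{3·4·8}·(+1)^4·(+1)^3 = +1.
v=2: v_2(a)=-2, v_2(b)=2; units ≡ 1, 7 (mod 8); ε·ε+αω+βω = 0·1+-2·0+2·0 ≡ 0  ⇒  (a,b)_2 = +1.
v=37: a=37^-2·(≡35), b=37^-2·(≡8) mod 37; (35|37)=-1, (8|37)=-1; (−1)^{-2·-2·18}·(-1)^-2·(-1)^-2 = +1.
v=∞: 17 > 0 and -59737 < 0  ⇒  (a,b)_∞ = +1.
v=3: a=3^2·(≡2), b=3^-8·(≡2) mod 3; (2|3)=-1, (2|3)=-1; (−1)^{2·-8·1}·(-1)^-8·(-1)^2 = +1.
(17, -59737 / ℚ) ramifies at {31, 41}: a division algebra.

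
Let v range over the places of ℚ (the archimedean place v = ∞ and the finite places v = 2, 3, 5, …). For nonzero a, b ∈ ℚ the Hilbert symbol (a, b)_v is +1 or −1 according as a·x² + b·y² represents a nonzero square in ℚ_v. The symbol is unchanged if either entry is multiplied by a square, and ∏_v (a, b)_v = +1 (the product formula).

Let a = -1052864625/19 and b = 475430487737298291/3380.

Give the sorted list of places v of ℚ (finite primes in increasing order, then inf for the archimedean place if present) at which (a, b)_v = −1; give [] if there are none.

[5, 41]

Mod squares: a ≡ -362235, b ≡ 3895. Check v ∈ {∞, 2, 3, 5, 11, 13, 19, 31, 41, 47}.
v=3: a=3^1·(≡2), b=3^2·(≡1) mod 3; (2|3)=-1, (1|3)=+1; (−1)^{1·2·1}·(-1)^2·(+1)^1 = +1.
v=11: a=11^0·(≡7), b=11^2·(≡1) mod 11; (7|11)=-1, (1|11)=+1; (−1)^{0·2·5}·(-1)^2·(+1)^0 = +1.
v=13: a=13^0·(≡1), b=13^-2·(≡6) mod 13; (1|13)=+1, (6|13)=-1; (−1)^{0·-2·6}·(+1)^-2·(-1)^0 = +1.
v=47: a=47^2·(≡10), b=47^0·(≡31) mod 47; (10|47)=-1, (31|47)=-1; (−1)^{2·0·23}·(-1)^0·(-1)^2 = +1.
v=31: a=31^1·(≡20), b=31^4·(≡8) mod 31; (20|31)=+1, (8|31)=+1; (−1)^{1·4·15}·(+1)^4·(+1)^1 = +1.
v=5: a=5^3·(≡2), b=5^-1·(≡1) mod 5; (2|5)=-1, (1|5)=+1; (−1)^{3·-1·2}·(-1)^-1·(+1)^3 = -1.
v=41: a=41^1·(≡36), b=41^3·(≡7) mod 41; (36|41)=+1, (7|41)=-1; (−1)^{1·3·20}·(+1)^3·(-1)^1 = -1.
v=∞: -362235 < 0 and 3895 > 0  ⇒  (a,b)_∞ = +1.
v=19: a=19^-1·(≡7), b=19^3·(≡3) mod 19; (7|19)=+1, (3|19)=-1; (−1)^{-1·3·9}·(+1)^3·(-1)^-1 = +1.
v=2: v_2(a)=0, v_2(b)=-2; units ≡ 5, 7 (mod 8); ε·ε+αω+βω = 0·1+0·0+-2·1 ≡ 0  ⇒  (a,b)_2 = +1.
Ram(-362235, 3895) = {5, 41}; no ℚ_5-point on the conic.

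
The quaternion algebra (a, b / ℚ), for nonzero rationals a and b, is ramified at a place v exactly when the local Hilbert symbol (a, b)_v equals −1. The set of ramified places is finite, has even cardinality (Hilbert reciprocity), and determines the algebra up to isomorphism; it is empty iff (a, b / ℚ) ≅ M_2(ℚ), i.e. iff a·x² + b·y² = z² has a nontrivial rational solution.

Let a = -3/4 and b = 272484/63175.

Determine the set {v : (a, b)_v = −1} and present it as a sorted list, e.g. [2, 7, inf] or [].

Mod squares: a ≡ -3, b ≡ 7. Check v ∈ {∞, 2, 3, 5, 7, 19, 29}.
v=7: a=7^0·(≡1), b=7^-1·(≡1) mod 7; (1|7)=+1, (1|7)=+1; (−1)^{0·-1·3}·(+1)^-1·(+1)^0 = +1.
v=19: a=19^0·(≡4), b=19^-2·(≡6) mod 19; (4|19)=+1, (6|19)=+1; (−1)^{0·-2·9}·(+1)^-2·(+1)^0 = +1.
v=3: a=3^1·(≡2), b=3^4·(≡1) mod 3; (2|3)=-1, (1|3)=+1; (−1)^{1·4·1}·(-1)^4·(+1)^1 = +1.
v=29: a=29^0·(≡21), b=29^2·(≡16) mod 29; (21|29)=-1, (16|29)=+1; (−1)^{0·2·14}·(-1)^2·(+1)^0 = +1.
v=2: v_2(a)=-2, v_2(b)=2; units ≡ 5, 7 (mod 8); ε·ε+αω+βω = 0·1+-2·0+2·1 ≡ 0  ⇒  (a,b)_2 = +1.
v=5: a=5^0·(≡3), b=5^-2·(≡2) mod 5; (3|5)=-1, (2|5)=-1; (−1)^{0·-2·2}·(-1)^-2·(-1)^0 = +1.
v=∞: -3 < 0 and 7 > 0  ⇒  (a,b)_∞ = +1.
Ram(a, b) = ∅: the form -3·x² + 7·y² − z² is isotropic over every ℚ_v, so by Hasse–Minkowski it is isotropic over ℚ.

[]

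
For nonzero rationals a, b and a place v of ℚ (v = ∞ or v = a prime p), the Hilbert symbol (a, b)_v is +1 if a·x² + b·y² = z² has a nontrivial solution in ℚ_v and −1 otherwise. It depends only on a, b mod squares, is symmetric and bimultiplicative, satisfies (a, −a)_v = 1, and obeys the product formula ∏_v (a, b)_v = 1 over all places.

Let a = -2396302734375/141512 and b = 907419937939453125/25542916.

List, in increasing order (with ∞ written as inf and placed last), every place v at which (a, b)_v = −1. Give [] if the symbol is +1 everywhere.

[2, 17]

(a, b) ≡ (-1870, 5) mod (ℚ^×)²; places V = {2, 3, 5, 7, 11, 17, 19, ∞}.
(a,b)_5: α=9, u≡4; β=11, v≡4 (mod 5); (4|5)=+1, (4|5)=+1; sign (−1)^0·+1^11·+1^9 = +1.
(a,b)_7: α=-2, u≡6; β=-2, v≡5 (mod 7); (6|7)=-1, (5|7)=-1; sign (−1)^0·-1^-2·-1^-2 = +1.
(a,b)_19: α=-2, u≡11; β=-4, v≡4 (mod 19); (11|19)=+1, (4|19)=+1; sign (−1)^0·+1^-4·+1^-2 = +1.
(a,b)_2: α=-3, β=-2; u≡1, v≡5 (mod 8); ε(u)ε(v)=0·0, αω(v)=-3·1, βω(u)=-2·0; sum ≡ 1  ⇒  -1.
(a,b)_∞: sgn(-1870)=−, sgn(5)=+, so +1.
(a,b)_17: α=1, u≡16; β=2, v≡11 (mod 17); (16|17)=+1, (11|17)=-1; sign (−1)^0·+1^2·-1^1 = -1.
(a,b)_11: α=1, u≡2; β=2, v≡1 (mod 11); (2|11)=-1, (1|11)=+1; sign (−1)^0·-1^2·+1^1 = +1.
(a,b)_3: α=8, u≡2; β=12, v≡2 (mod 3); (2|3)=-1, (2|3)=-1; sign (−1)^0·-1^12·-1^8 = +1.
Ram(-1870, 5) = {2, 17}; no ℚ_2-point on the conic.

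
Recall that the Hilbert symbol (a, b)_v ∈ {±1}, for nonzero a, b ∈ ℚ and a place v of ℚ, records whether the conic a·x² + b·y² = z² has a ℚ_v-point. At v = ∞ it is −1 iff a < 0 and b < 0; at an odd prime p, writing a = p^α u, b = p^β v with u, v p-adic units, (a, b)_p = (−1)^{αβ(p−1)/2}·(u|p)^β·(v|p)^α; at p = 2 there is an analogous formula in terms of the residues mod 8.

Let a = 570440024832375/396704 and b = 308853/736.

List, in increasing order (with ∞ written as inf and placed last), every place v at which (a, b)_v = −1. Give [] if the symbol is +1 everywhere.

(a, b) ≡ (293406630, 175398) mod (ℚ^×)²; places V = {2, 3, 5, 7, 11, 17, 23, 29, 31, 41, 43, ∞}.
(a,b)_31: α=1, u≡21; β=1, v≡14 (mod 31); (21|31)=-1, (14|31)=+1; sign (−1)^1·-1^1·+1^1 = +1.
(a,b)_∞: sgn(293406630)=+, sgn(175398)=+, so +1.
(a,b)_11: α=-1, u≡10; β=0, v≡5 (mod 11); (10|11)=-1, (5|11)=+1; sign (−1)^0·-1^0·+1^-1 = +1.
(a,b)_17: α=2, u≡1; β=0, v≡13 (mod 17); (1|17)=+1, (13|17)=+1; sign (−1)^0·+1^0·+1^2 = +1.
(a,b)_23: α=-1, u≡20; β=-1, v≡1 (mod 23); (20|23)=-1, (1|23)=+1; sign (−1)^1·-1^-1·+1^-1 = +1.
(a,b)_7: α=-2, u≡3; β=0, v≡6 (mod 7); (3|7)=-1, (6|7)=-1; sign (−1)^0·-1^0·-1^-2 = +1.
(a,b)_29: α=1, u≡8; β=0, v≡24 (mod 29); (8|29)=-1, (24|29)=+1; sign (−1)^0·-1^0·+1^1 = +1.
(a,b)_2: α=-5, β=-5; u≡3, v≡3 (mod 8); ε(u)ε(v)=1·1, αω(v)=-5·1, βω(u)=-5·1; sum ≡ 1  ⇒  -1.
(a,b)_3: α=5, u≡2; β=5, v≡2 (mod 3); (2|3)=-1, (2|3)=-1; sign (−1)^1·-1^5·-1^5 = -1.
(a,b)_41: α=2, u≡35; β=1, v≡26 (mod 41); (35|41)=-1, (26|41)=-1; sign (−1)^0·-1^1·-1^2 = -1.
(a,b)_5: α=3, u≡1; β=0, v≡3 (mod 5); (1|5)=+1, (3|5)=-1; sign (−1)^0·+1^0·-1^3 = -1.
(a,b)_43: α=1, u≡31; β=0, v≡14 (mod 43); (31|43)=+1, (14|43)=+1; sign (−1)^0·+1^0·+1^1 = +1.
Ram(293406630, 175398) = {2, 3, 5, 41}; no ℚ_2-point on the conic.

[2, 3, 5, 41]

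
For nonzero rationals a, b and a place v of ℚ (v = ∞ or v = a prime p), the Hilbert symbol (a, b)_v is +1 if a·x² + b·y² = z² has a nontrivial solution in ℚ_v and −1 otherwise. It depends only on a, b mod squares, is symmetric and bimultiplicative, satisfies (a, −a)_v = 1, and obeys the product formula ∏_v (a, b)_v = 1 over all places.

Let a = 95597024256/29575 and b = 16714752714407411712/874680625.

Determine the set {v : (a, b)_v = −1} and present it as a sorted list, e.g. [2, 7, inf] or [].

Mod squares: a ≡ 11067, b ≡ 3. Check v ∈ {∞, 2, 3, 5, 7, 13, 17, 31}.
v=7: a=7^-1·(≡5), b=7^-2·(≡3) mod 7; (5|7)=-1, (3|7)=-1; (−1)^{-1·-2·3}·(-1)^-2·(-1)^-1 = -1.
v=3: a=3^11·(≡2), b=3^15·(≡1) mod 3; (2|3)=-1, (1|3)=+1; (−1)^{11·15·1}·(-1)^15·(+1)^11 = +1.
v=31: a=31^1·(≡4), b=31^2·(≡22) mod 31; (4|31)=+1, (22|31)=-1; (−1)^{1·2·15}·(+1)^2·(-1)^1 = -1.
v=17: a=17^1·(≡10), b=17^2·(≡7) mod 17; (10|17)=-1, (7|17)=-1; (−1)^{1·2·8}·(-1)^2·(-1)^1 = -1.
v=∞: 11067 > 0 and 3 > 0  ⇒  (a,b)_∞ = +1.
v=2: v_2(a)=10, v_2(b)=22; units ≡ 3, 3 (mod 8); ε·ε+αω+βω = 1·1+10·1+22·1 ≡ 1  ⇒  (a,b)_2 = -1.
v=5: a=5^-2·(≡2), b=5^-4·(≡3) mod 5; (2|5)=-1, (3|5)=-1; (−1)^{-2·-4·2}·(-1)^-4·(-1)^-2 = +1.
v=13: a=13^-2·(≡1), b=13^-4·(≡10) mod 13; (1|13)=+1, (10|13)=+1; (−1)^{-2·-4·6}·(+1)^-4·(+1)^-2 = +1.
(11067, 3 / ℚ) ramifies at {2, 7, 17, 31}: a division algebra.

[2, 7, 17, 31]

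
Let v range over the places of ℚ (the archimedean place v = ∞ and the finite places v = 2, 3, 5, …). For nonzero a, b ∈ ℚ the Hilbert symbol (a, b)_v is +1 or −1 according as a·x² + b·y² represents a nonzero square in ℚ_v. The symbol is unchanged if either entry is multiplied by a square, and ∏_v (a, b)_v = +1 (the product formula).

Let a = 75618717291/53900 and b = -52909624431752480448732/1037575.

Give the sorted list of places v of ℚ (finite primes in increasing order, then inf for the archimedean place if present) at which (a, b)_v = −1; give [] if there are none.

(a, b) ≡ (3289, -1729) mod (ℚ^×)²; places V = {2, 3, 5, 7, 11, 13, 19, 23, 31, ∞}.
(a,b)_7: α=-2, u≡5; β=-3, v≡3 (mod 7); (5|7)=-1, (3|7)=-1; sign (−1)^0·-1^-3·-1^-2 = -1.
(a,b)_19: α=2, u≡8; β=5, v≡7 (mod 19); (8|19)=-1, (7|19)=+1; sign (−1)^0·-1^5·+1^2 = -1.
(a,b)_5: α=-2, u≡1; β=-2, v≡1 (mod 5); (1|5)=+1, (1|5)=+1; sign (−1)^0·+1^-2·+1^-2 = +1.
(a,b)_2: α=-2, β=2; u≡1, v≡7 (mod 8); ε(u)ε(v)=0·1, αω(v)=-2·0, βω(u)=2·0; sum ≡ 0  ⇒  +1.
(a,b)_11: α=-1, u≡8; β=-2, v≡1 (mod 11); (8|11)=-1, (1|11)=+1; sign (−1)^0·-1^-2·+1^-1 = +1.
(a,b)_3: α=6, u≡1; β=14, v≡2 (mod 3); (1|3)=+1, (2|3)=-1; sign (−1)^0·+1^14·-1^6 = +1.
(a,b)_∞: sgn(3289)=+, sgn(-1729)=−, so +1.
(a,b)_23: α=1, u≡22; β=2, v≡20 (mod 23); (22|23)=-1, (20|23)=-1; sign (−1)^0·-1^2·-1^1 = -1.
(a,b)_13: α=1, u≡2; β=3, v≡4 (mod 13); (2|13)=-1, (4|13)=+1; sign (−1)^0·-1^3·+1^1 = -1.
(a,b)_31: α=2, u≡26; β=2, v≡10 (mod 31); (26|31)=-1, (10|31)=+1; sign (−1)^0·-1^2·+1^2 = +1.
Ram(3289, -1729) = {7, 13, 19, 23}; no ℚ_7-point on the conic.

[7, 13, 19, 23]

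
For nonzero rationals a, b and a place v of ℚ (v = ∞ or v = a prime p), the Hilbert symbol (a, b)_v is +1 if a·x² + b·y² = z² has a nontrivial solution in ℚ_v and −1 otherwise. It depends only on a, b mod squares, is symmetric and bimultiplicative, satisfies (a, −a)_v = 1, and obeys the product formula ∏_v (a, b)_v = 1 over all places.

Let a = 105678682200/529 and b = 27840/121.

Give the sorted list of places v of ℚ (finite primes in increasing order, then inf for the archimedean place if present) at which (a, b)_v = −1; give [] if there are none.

Mod squares: a ≡ 2396342, b ≡ 435. Check v ∈ {∞, 2, 3, 5, 7, 11, 13, 23, 29, 37, 47, 53}.
v=2: v_2(a)=3, v_2(b)=6; units ≡ 3, 3 (mod 8); ε·ε+αω+βω = 1·1+3·1+6·1 ≡ 0  ⇒  (a,b)_2 = +1.
v=53: a=53^1·(≡33), b=53^0·(≡1) mod 53; (33|53)=-1, (1|53)=+1; (−1)^{1·0·26}·(-1)^0·(+1)^1 = +1.
v=37: a=37^1·(≡11), b=37^0·(≡9) mod 37; (11|37)=+1, (9|37)=+1; (−1)^{1·0·18}·(+1)^0·(+1)^1 = +1.
v=47: a=47^1·(≡13), b=47^0·(≡18) mod 47; (13|47)=-1, (18|47)=+1; (−1)^{1·0·23}·(-1)^0·(+1)^1 = +1.
v=∞: 2396342 > 0 and 435 > 0  ⇒  (a,b)_∞ = +1.
v=13: a=13^1·(≡6), b=13^0·(≡5) mod 13; (6|13)=-1, (5|13)=-1; (−1)^{1·0·6}·(-1)^0·(-1)^1 = -1.
v=29: a=29^0·(≡11), b=29^1·(≡18) mod 29; (11|29)=-1, (18|29)=-1; (−1)^{0·1·14}·(-1)^1·(-1)^0 = -1.
v=3: a=3^2·(≡2), b=3^1·(≡1) mod 3; (2|3)=-1, (1|3)=+1; (−1)^{2·1·1}·(-1)^1·(+1)^2 = -1.
v=7: a=7^2·(≡4), b=7^0·(≡4) mod 7; (4|7)=+1, (4|7)=+1; (−1)^{2·0·3}·(+1)^0·(+1)^2 = +1.
v=11: a=11^0·(≡3), b=11^-2·(≡10) mod 11; (3|11)=+1, (10|11)=-1; (−1)^{0·-2·5}·(+1)^-2·(-1)^0 = +1.
v=23: a=23^-2·(≡1), b=23^0·(≡17) mod 23; (1|23)=+1, (17|23)=-1; (−1)^{-2·0·11}·(+1)^0·(-1)^-2 = +1.
v=5: a=5^2·(≡2), b=5^1·(≡3) mod 5; (2|5)=-1, (3|5)=-1; (−1)^{2·1·2}·(-1)^1·(-1)^2 = -1.
Ram(2396342, 435) = {3, 5, 13, 29}; no ℚ_3-point on the conic.

[3, 5, 13, 29]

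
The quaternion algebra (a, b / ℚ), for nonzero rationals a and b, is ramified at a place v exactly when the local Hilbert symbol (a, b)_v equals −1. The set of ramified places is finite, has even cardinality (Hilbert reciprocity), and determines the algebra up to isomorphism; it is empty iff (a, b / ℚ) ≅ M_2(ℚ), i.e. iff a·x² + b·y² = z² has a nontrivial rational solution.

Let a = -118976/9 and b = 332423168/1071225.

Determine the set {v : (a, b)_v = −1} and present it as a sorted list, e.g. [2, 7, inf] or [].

Mod squares: a ≡ -11, b ≡ 81158. Check v ∈ {∞, 2, 3, 5, 7, 11, 13, 17, 23, 31}.
v=∞: -11 < 0 and 81158 > 0  ⇒  (a,b)_∞ = +1.
v=11: a=11^1·(≡7), b=11^1·(≡10) mod 11; (7|11)=-1, (10|11)=-1; (−1)^{1·1·5}·(-1)^1·(-1)^1 = -1.
v=5: a=5^0·(≡1), b=5^-2·(≡2) mod 5; (1|5)=+1, (2|5)=-1; (−1)^{0·-2·2}·(+1)^-2·(-1)^0 = +1.
v=23: a=23^0·(≡8), b=23^-2·(≡5) mod 23; (8|23)=+1, (5|23)=-1; (−1)^{0·-2·11}·(+1)^-2·(-1)^0 = +1.
v=2: v_2(a)=6, v_2(b)=13; units ≡ 5, 3 (mod 8); ε·ε+αω+βω = 0·1+6·1+13·1 ≡ 1  ⇒  (a,b)_2 = -1.
v=31: a=31^0·(≡14), b=31^1·(≡9) mod 31; (14|31)=+1, (9|31)=+1; (−1)^{0·1·15}·(+1)^1·(+1)^0 = +1.
v=7: a=7^0·(≡5), b=7^1·(≡2) mod 7; (5|7)=-1, (2|7)=+1; (−1)^{0·1·3}·(-1)^1·(+1)^0 = -1.
v=17: a=17^0·(≡14), b=17^1·(≡5) mod 17; (14|17)=-1, (5|17)=-1; (−1)^{0·1·8}·(-1)^1·(-1)^0 = -1.
v=3: a=3^-2·(≡1), b=3^-4·(≡2) mod 3; (1|3)=+1, (2|3)=-1; (−1)^{-2·-4·1}·(+1)^-4·(-1)^-2 = +1.
v=13: a=13^2·(≡7), b=13^0·(≡1) mod 13; (7|13)=-1, (1|13)=+1; (−1)^{2·0·6}·(-1)^0·(+1)^2 = +1.
|Ram(-11, 81158)| = 4, even; anisotropic at {2, 7, 11, 17}.

[2, 7, 11, 17]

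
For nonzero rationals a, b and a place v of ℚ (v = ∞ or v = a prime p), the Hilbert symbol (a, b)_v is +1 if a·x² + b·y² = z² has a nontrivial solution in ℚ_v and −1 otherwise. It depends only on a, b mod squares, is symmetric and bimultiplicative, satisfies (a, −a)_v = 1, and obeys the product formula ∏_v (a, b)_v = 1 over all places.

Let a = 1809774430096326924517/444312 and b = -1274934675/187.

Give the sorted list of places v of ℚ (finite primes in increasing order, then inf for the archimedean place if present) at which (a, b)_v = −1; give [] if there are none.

[2, 7]

Mod squares: a ≡ 13566, b ≡ -561. Check v ∈ {∞, 2, 3, 5, 7, 11, 17, 19, 31}.
v=17: a=17^-1·(≡2), b=17^-1·(≡1) mod 17; (2|17)=+1, (1|17)=+1; (−1)^{-1·-1·8}·(+1)^-1·(+1)^-1 = +1.
v=∞: 13566 > 0 and -561 < 0  ⇒  (a,b)_∞ = +1.
v=5: a=5^0·(≡1), b=5^2·(≡4) mod 5; (1|5)=+1, (4|5)=+1; (−1)^{0·2·2}·(+1)^2·(+1)^0 = +1.
v=2: v_2(a)=-3, v_2(b)=0; units ≡ 7, 7 (mod 8); ε·ε+αω+βω = 1·1+-3·0+0·0 ≡ 1  ⇒  (a,b)_2 = -1.
v=11: a=11^-2·(≡5), b=11^-1·(≡5) mod 11; (5|11)=+1, (5|11)=+1; (−1)^{-2·-1·5}·(+1)^-1·(+1)^-2 = +1.
v=19: a=19^5·(≡4), b=19^2·(≡4) mod 19; (4|19)=+1, (4|19)=+1; (−1)^{5·2·9}·(+1)^2·(+1)^5 = +1.
v=31: a=31^6·(≡7), b=31^2·(≡1) mod 31; (7|31)=+1, (1|31)=+1; (−1)^{6·2·15}·(+1)^2·(+1)^6 = +1.
v=7: a=7^7·(≡3), b=7^2·(≡6) mod 7; (3|7)=-1, (6|7)=-1; (−1)^{7·2·3}·(-1)^2·(-1)^7 = -1.
v=3: a=3^-3·(≡1), b=3^1·(≡2) mod 3; (1|3)=+1, (2|3)=-1; (−1)^{-3·1·1}·(+1)^1·(-1)^-3 = +1.
Ram(13566, -561) = {2, 7}; no ℚ_2-point on the conic.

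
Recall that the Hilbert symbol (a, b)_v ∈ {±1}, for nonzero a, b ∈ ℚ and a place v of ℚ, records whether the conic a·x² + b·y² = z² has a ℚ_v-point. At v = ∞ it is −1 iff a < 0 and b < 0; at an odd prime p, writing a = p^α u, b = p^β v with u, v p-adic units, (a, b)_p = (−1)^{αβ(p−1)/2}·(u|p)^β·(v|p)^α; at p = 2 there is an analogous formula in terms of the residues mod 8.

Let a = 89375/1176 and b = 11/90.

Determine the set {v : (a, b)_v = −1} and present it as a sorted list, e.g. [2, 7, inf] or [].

(a, b) ≡ (858, 110) mod (ℚ^×)²; places V = {2, 3, 5, 7, 11, 13, ∞}.
(a,b)_5: α=4, u≡3; β=-1, v≡2 (mod 5); (3|5)=-1, (2|5)=-1; sign (−1)^0·-1^-1·-1^4 = -1.
(a,b)_∞: sgn(858)=+, sgn(110)=+, so +1.
(a,b)_11: α=1, u≡4; β=1, v≡6 (mod 11); (4|11)=+1, (6|11)=-1; sign (−1)^1·+1^1·-1^1 = +1.
(a,b)_13: α=1, u≡4; β=0, v≡2 (mod 13); (4|13)=+1, (2|13)=-1; sign (−1)^0·+1^0·-1^1 = -1.
(a,b)_3: α=-1, u≡1; β=-2, v≡2 (mod 3); (1|3)=+1, (2|3)=-1; sign (−1)^0·+1^-2·-1^-1 = -1.
(a,b)_2: α=-3, β=-1; u≡5, v≡7 (mod 8); ε(u)ε(v)=0·1, αω(v)=-3·0, βω(u)=-1·1; sum ≡ 1  ⇒  -1.
(a,b)_7: α=-2, u≡2; β=0, v≡3 (mod 7); (2|7)=+1, (3|7)=-1; sign (−1)^0·+1^0·-1^-2 = +1.
(858, 110 / ℚ) ramifies at {2, 3, 5, 13}: a division algebra.

[2, 3, 5, 13]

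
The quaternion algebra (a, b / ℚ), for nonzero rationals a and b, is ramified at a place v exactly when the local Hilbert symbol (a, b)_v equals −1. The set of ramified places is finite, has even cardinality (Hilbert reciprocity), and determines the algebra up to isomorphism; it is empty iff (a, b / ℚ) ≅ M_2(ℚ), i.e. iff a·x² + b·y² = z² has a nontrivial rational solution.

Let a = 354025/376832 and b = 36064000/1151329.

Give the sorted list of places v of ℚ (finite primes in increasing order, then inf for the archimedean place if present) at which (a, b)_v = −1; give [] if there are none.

(a, b) ≡ (23, 115) mod (ℚ^×)²; places V = {2, 5, 7, 17, 23, 29, 37, ∞}.
(a,b)_7: α=2, u≡1; β=2, v≡5 (mod 7); (1|7)=+1, (5|7)=-1; sign (−1)^0·+1^2·-1^2 = +1.
(a,b)_2: α=-14, β=8; u≡7, v≡3 (mod 8); ε(u)ε(v)=1·1, αω(v)=-14·1, βω(u)=8·0; sum ≡ 1  ⇒  -1.
(a,b)_29: α=0, u≡23; β=-2, v≡1 (mod 29); (23|29)=+1, (1|29)=+1; sign (−1)^0·+1^-2·+1^0 = +1.
(a,b)_23: α=-1, u≡4; β=1, v≡5 (mod 23); (4|23)=+1, (5|23)=-1; sign (−1)^1·+1^1·-1^-1 = +1.
(a,b)_∞: sgn(23)=+, sgn(115)=+, so +1.
(a,b)_37: α=0, u≡5; β=-2, v≡27 (mod 37); (5|37)=-1, (27|37)=+1; sign (−1)^0·-1^-2·+1^0 = +1.
(a,b)_5: α=2, u≡3; β=3, v≡3 (mod 5); (3|5)=-1, (3|5)=-1; sign (−1)^0·-1^3·-1^2 = -1.
(a,b)_17: α=2, u≡12; β=0, v≡16 (mod 17); (12|17)=-1, (16|17)=+1; sign (−1)^0·-1^0·+1^2 = +1.
(23, 115 / ℚ) ramifies at {2, 5}: a division algebra.

[2, 5]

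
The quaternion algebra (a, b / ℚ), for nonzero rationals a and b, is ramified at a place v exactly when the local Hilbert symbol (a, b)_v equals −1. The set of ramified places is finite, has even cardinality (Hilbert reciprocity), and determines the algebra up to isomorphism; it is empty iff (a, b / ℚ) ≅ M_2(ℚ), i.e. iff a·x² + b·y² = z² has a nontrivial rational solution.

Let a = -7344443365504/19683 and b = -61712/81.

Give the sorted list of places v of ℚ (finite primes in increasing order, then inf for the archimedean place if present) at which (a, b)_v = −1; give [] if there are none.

[19, inf]

(a, b) ≡ (-23142, -3857) mod (ℚ^×)²; places V = {2, 3, 7, 19, 29, ∞}.
(a,b)_7: α=3, u≡5; β=1, v≡1 (mod 7); (5|7)=-1, (1|7)=+1; sign (−1)^1·-1^1·+1^3 = +1.
(a,b)_3: α=-9, u≡2; β=-4, v≡1 (mod 3); (2|3)=-1, (1|3)=+1; sign (−1)^0·-1^-4·+1^-9 = +1.
(a,b)_∞: sgn(-23142)=−, sgn(-3857)=−, so -1.
(a,b)_2: α=7, β=4; u≡5, v≡7 (mod 8); ε(u)ε(v)=0·1, αω(v)=7·0, βω(u)=4·1; sum ≡ 0  ⇒  +1.
(a,b)_29: α=3, u≡18; β=1, v≡26 (mod 29); (18|29)=-1, (26|29)=-1; sign (−1)^0·-1^1·-1^3 = +1.
(a,b)_19: α=3, u≡16; β=1, v≡4 (mod 19); (16|19)=+1, (4|19)=+1; sign (−1)^1·+1^1·+1^3 = -1.
|Ram(-23142, -3857)| = 2, even; anisotropic at {19, ∞}.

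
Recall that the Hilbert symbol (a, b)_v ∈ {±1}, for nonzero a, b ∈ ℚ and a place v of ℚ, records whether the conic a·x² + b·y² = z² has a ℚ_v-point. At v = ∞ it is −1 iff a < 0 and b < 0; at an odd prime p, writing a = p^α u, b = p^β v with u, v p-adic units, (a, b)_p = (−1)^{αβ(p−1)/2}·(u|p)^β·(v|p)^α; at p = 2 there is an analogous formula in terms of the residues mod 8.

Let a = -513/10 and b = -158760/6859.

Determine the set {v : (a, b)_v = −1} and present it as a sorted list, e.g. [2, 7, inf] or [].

(a, b) ≡ (-570, -190) mod (ℚ^×)²; places V = {2, 3, 5, 7, 19, ∞}.
(a,b)_19: α=1, u≡3; β=-3, v≡4 (mod 19); (3|19)=-1, (4|19)=+1; sign (−1)^1·-1^-3·+1^1 = +1.
(a,b)_7: α=0, u≡4; β=2, v≡6 (mod 7); (4|7)=+1, (6|7)=-1; sign (−1)^0·+1^2·-1^0 = +1.
(a,b)_∞: sgn(-570)=−, sgn(-190)=−, so -1.
(a,b)_5: α=-1, u≡1; β=1, v≡2 (mod 5); (1|5)=+1, (2|5)=-1; sign (−1)^0·+1^1·-1^-1 = -1.
(a,b)_3: α=3, u≡2; β=4, v≡2 (mod 3); (2|3)=-1, (2|3)=-1; sign (−1)^0·-1^4·-1^3 = -1.
(a,b)_2: α=-1, β=3; u≡3, v≡1 (mod 8); ε(u)ε(v)=1·0, αω(v)=-1·0, βω(u)=3·1; sum ≡ 1  ⇒  -1.
|Ram(-570, -190)| = 4, even; anisotropic at {2, 3, 5, ∞}.

[2, 3, 5, inf]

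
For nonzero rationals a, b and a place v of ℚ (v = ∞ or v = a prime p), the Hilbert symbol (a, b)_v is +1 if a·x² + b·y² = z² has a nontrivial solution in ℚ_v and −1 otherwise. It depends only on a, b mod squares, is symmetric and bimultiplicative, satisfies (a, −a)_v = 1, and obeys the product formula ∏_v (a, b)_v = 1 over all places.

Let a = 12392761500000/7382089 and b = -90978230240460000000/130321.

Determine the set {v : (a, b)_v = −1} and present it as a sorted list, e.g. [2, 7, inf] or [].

Mod squares: a ≡ 2294, b ≡ -2635. Check v ∈ {∞, 2, 3, 5, 7, 11, 13, 17, 19, 31, 37}.
v=31: a=31^1·(≡27), b=31^3·(≡16) mod 31; (27|31)=-1, (16|31)=+1; (−1)^{1·3·15}·(-1)^3·(+1)^1 = +1.
v=3: a=3^2·(≡2), b=3^8·(≡2) mod 3; (2|3)=-1, (2|3)=-1; (−1)^{2·8·1}·(-1)^8·(-1)^2 = +1.
v=2: v_2(a)=5, v_2(b)=8; units ≡ 3, 5 (mod 8); ε·ε+αω+βω = 1·0+5·1+8·1 ≡ 1  ⇒  (a,b)_2 = -1.
v=19: a=19^-2·(≡12), b=19^-4·(≡1) mod 19; (12|19)=-1, (1|19)=+1; (−1)^{-2·-4·9}·(-1)^-4·(+1)^-2 = +1.
v=∞: 2294 > 0 and -2635 < 0  ⇒  (a,b)_∞ = +1.
v=13: a=13^-2·(≡11), b=13^0·(≡1) mod 13; (11|13)=-1, (1|13)=+1; (−1)^{-2·0·6}·(-1)^0·(+1)^-2 = +1.
v=17: a=17^0·(≡8), b=17^1·(≡16) mod 17; (8|17)=+1, (16|17)=+1; (−1)^{0·1·8}·(+1)^1·(+1)^0 = +1.
v=7: a=7^4·(≡6), b=7^0·(≡2) mod 7; (6|7)=-1, (2|7)=+1; (−1)^{4·0·3}·(-1)^0·(+1)^4 = +1.
v=37: a=37^1·(≡1), b=37^2·(≡2) mod 37; (1|37)=+1, (2|37)=-1; (−1)^{1·2·18}·(+1)^2·(-1)^1 = -1.
v=11: a=11^-2·(≡8), b=11^0·(≡5) mod 11; (8|11)=-1, (5|11)=+1; (−1)^{-2·0·5}·(-1)^0·(+1)^-2 = +1.
v=5: a=5^6·(≡4), b=5^7·(≡2) mod 5; (4|5)=+1, (2|5)=-1; (−1)^{6·7·2}·(+1)^7·(-1)^6 = +1.
(2294, -2635 / ℚ) ramifies at {2, 37}: a division algebra.

[2, 37]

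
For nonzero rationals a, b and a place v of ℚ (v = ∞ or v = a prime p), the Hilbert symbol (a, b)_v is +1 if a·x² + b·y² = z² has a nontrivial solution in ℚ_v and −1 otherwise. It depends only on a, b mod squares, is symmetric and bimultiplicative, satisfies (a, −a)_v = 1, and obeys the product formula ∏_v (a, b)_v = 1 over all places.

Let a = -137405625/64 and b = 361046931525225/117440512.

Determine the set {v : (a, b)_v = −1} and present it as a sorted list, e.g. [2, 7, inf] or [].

[2, 7]

Mod squares: a ≡ -609, b ≡ 7. Check v ∈ {∞, 2, 3, 5, 7, 11, 19, 29}.
v=3: a=3^1·(≡1), b=3^2·(≡1) mod 3; (1|3)=+1, (1|3)=+1; (−1)^{1·2·1}·(+1)^2·(+1)^1 = +1.
v=7: a=7^1·(≡4), b=7^-1·(≡1) mod 7; (4|7)=+1, (1|7)=+1; (−1)^{1·-1·3}·(+1)^-1·(+1)^1 = -1.
v=∞: -609 < 0 and 7 > 0  ⇒  (a,b)_∞ = +1.
v=29: a=29^1·(≡26), b=29^2·(≡28) mod 29; (26|29)=-1, (28|29)=+1; (−1)^{1·2·14}·(-1)^2·(+1)^1 = +1.
v=2: v_2(a)=-6, v_2(b)=-24; units ≡ 7, 7 (mod 8); ε·ε+αω+βω = 1·1+-6·0+-24·0 ≡ 1  ⇒  (a,b)_2 = -1.
v=5: a=5^4·(≡4), b=5^2·(≡2) mod 5; (4|5)=+1, (2|5)=-1; (−1)^{4·2·2}·(+1)^2·(-1)^4 = +1.
v=19: a=19^2·(≡3), b=19^4·(≡4) mod 19; (3|19)=-1, (4|19)=+1; (−1)^{2·4·9}·(-1)^4·(+1)^2 = +1.
v=11: a=11^0·(≡8), b=11^4·(≡6) mod 11; (8|11)=-1, (6|11)=-1; (−1)^{0·4·5}·(-1)^4·(-1)^0 = +1.
(-609, 7 / ℚ) ramifies at {2, 7}: a division algebra.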